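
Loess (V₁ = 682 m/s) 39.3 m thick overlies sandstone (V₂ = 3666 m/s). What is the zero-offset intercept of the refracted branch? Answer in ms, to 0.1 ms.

113.2 ms

θ_c = arcsin(V₁/V₂) = arcsin(682/3666) = 10.72°; cos θ_c = 0.9825.
tᵢ = 2h·cos θ_c / V₁ = 2·39.3·0.9825 / 682 = 0.11324 s.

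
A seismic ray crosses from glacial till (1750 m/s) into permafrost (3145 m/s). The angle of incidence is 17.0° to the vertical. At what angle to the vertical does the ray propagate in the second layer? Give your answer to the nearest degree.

sin θ₁/V₁ = sin θ₂/V₂ ⇒ sin θ₂ = 3145·sin 17.0°/1750 = 3145·0.2924/1750 = 0.5254.
θ₂ = sin⁻¹(0.5254) = 31.70° (from vertical).

32°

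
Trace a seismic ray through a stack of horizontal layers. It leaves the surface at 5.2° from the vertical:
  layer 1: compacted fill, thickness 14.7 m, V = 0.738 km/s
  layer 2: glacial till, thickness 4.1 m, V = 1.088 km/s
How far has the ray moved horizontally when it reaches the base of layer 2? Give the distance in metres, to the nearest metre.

Ray parameter p = sin 5.2° / 0.738 km/s = 1.2281e-01 s/km.
Layer 1: θ = 5.20°; offset = 14.7·tan 5.20° = 1.338 m.
Layer 2: sin θ = p·1.088 = 0.1336 → θ = 7.68°; offset = 4.1·tan 7.68° = 0.553 m.
Summing the layer offsets gives 1.891 m.

2 m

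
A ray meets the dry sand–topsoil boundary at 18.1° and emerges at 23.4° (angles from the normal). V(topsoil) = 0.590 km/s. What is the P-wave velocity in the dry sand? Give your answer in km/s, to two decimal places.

Snell's law: sin 18.1°/V₁ = sin 23.4°/V₂.
V₁ = V₂·sin 18.1°/sin 23.4° = 0.590 × 0.7823 = 0.46 km/s.

0.46 km/s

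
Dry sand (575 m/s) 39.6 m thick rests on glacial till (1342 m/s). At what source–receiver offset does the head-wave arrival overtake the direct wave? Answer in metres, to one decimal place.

125.2 m

θ_c = arcsin(575/1342) = 25.37°, so cos θ_c = 0.9036 and tᵢ = 2h cos θ_c/V₁ = 0.1245 s.
At crossover x/V₁ = x/V₂ + tᵢ ⇒ x = tᵢ/(1/V₁ − 1/V₂) = 0.12446/(1.7391e-03 − 7.4516e-04) = 125.21 m.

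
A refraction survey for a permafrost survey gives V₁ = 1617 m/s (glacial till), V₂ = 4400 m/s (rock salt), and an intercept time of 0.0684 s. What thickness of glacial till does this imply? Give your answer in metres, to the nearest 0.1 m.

59.5 m

θ_c = arcsin(1617/4400) = 21.56°; cos θ_c = 0.9300.
tᵢ = 2h cos θ_c/V₁ ⇒ h = tᵢ·V₁/(2 cos θ_c) = 0.0684·1617/(2·0.9300) = 59.46 m.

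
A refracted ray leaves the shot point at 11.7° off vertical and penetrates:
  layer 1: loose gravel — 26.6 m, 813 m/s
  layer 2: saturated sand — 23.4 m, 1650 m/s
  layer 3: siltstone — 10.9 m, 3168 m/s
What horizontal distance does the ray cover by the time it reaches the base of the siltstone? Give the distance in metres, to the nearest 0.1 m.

Apply Snell's law at each interface; in layer i the horizontal offset is hᵢ·tan θᵢ.
Layer 1: θ = 11.70°; offset = 26.6·tan 11.70° = 5.509 m.
Layer 2: sin θ = 1650·sin 11.7°/813 = 0.4116, θ = 24.30°; offset = 23.4·tan 24.30° = 10.567 m.
Layer 3: sin θ = 3168·sin 11.7°/813 = 0.7902, θ = 52.20°; offset = 10.9·tan 52.20° = 14.054 m.
Total horizontal offset = 30.130 m.

30.1 m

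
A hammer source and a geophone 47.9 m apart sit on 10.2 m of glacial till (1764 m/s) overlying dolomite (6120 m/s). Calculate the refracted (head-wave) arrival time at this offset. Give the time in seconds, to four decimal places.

θ_c = arcsin(V₁/V₂) = arcsin(1764/6120) = 16.75°, cos θ_c = 0.9576.
Intercept time tᵢ = 2h cos θ_c / V₁ = 2·10.2·0.9576/1764 = 0.01107 s.
t = x/V₂ + tᵢ = 47.9/6120 + 0.01107 = 0.01890 s.

0.0189 s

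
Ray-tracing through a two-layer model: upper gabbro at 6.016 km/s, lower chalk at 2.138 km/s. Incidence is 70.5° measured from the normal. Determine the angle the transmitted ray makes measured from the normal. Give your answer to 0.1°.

19.6°

Snell's law: sin θ₂ = (V₂/V₁)·sin θ₁ = (2.138/6.016)·sin 70.5° = 0.3350.
θ₂ = arcsin 0.3350 = 19.57° from the normal.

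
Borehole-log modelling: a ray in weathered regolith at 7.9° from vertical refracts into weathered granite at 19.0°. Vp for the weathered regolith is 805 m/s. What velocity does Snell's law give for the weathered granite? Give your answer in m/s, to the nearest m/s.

Snell's law: sin 7.9°/V₁ = sin 19.0°/V₂.
V₂ = V₁·sin 19.0°/sin 7.9° = 805 × 2.3687 = 1906.82 m/s.

1907 m/s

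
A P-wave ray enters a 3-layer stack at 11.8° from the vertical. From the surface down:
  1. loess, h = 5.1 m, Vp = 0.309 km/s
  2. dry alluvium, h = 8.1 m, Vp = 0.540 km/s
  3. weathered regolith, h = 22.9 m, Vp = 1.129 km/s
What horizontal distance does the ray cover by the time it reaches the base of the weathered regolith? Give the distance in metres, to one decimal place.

29.9 m

Apply Snell's law at each interface; in layer i the horizontal offset is hᵢ·tan θᵢ.
Layer 1: θ = 11.80°; offset = 5.1·tan 11.80° = 1.065 m.
Layer 2: sin θ = 0.540·sin 11.8°/0.309 = 0.3574, θ = 20.94°; offset = 8.1·tan 20.94° = 3.099 m.
Layer 3: sin θ = 1.129·sin 11.8°/0.309 = 0.7472, θ = 48.35°; offset = 22.9·tan 48.35° = 25.744 m.
Σ offsets = 29.909 m.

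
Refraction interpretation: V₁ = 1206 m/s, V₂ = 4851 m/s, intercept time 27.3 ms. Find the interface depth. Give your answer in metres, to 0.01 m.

θ_c = arcsin(1206/4851) = 14.40°; cos θ_c = 0.9686.
tᵢ = 2h cos θ_c/V₁ ⇒ h = tᵢ·V₁/(2 cos θ_c) = 0.0273·1206/(2·0.9686) = 17.00 m.

17.00 m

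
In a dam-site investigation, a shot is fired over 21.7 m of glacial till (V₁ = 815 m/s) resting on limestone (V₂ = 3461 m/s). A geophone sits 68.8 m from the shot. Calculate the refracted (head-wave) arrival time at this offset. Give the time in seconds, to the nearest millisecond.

0.072 s

t = x/V₂ + 2h·√(V₂²−V₁²)/(V₁V₂).
√(V₂²−V₁²) = √(3461²−815²) = 3363.7 m/s; delay term = 2·21.7·3363.7/(815·3461) = 0.05175 s.
t = 68.8/3461 + 0.05175 = 0.07163 s.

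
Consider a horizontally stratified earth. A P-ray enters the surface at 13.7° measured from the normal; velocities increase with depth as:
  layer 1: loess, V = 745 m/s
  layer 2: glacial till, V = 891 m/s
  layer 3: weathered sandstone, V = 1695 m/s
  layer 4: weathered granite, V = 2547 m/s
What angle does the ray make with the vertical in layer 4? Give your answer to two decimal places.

Ray parameter p = sin 13.7° / 745 = 3.1790e-04 s/m.
sin θ_4 = p·V_4 = 3.1790e-04 × 2547 = 0.8097.
θ_4 = arcsin 0.8097 = 54.07°.

54.07°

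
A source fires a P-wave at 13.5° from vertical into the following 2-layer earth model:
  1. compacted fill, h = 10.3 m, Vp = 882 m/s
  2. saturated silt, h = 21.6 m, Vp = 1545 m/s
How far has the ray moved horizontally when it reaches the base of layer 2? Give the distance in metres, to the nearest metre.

p = sin θ₁/V₁ = sin 13.5°/882 = 2.6468e-04 s/m is conserved through the stack.
Layer 1: θ = 13.50°; offset = 10.3·tan 13.50° = 2.473 m.
Layer 2: sin θ = p·1545 = 0.4089 → θ = 24.14°; offset = 21.6·tan 24.14° = 9.679 m.
Total horizontal offset = 12.152 m.

12 m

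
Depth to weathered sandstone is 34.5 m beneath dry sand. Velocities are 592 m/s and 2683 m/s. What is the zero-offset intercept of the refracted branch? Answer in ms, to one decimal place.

tᵢ = 2h·√(V₂²−V₁²)/(V₁V₂).
√(V₂²−V₁²) = √(2683²−592²) = 2616.9 m/s.
tᵢ = 2·34.5·2616.9/(592·2683) = 0.11368 s.

113.7 ms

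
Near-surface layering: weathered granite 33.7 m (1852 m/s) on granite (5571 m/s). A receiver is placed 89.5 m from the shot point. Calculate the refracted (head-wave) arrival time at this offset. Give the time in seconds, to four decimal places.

t = x/V₂ + 2h·√(V₂²−V₁²)/(V₁V₂).
√(V₂²−V₁²) = √(5571²−1852²) = 5254.2 m/s; delay term = 2·33.7·5254.2/(1852·5571) = 0.03432 s.
t = 89.5/5571 + 0.03432 = 0.05039 s.

0.0504 s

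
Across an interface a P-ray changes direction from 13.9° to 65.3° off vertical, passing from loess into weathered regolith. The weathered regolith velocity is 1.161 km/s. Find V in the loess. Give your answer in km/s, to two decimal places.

0.31 km/s

sin 13.9° = 0.2402; sin 65.3° = 0.9085.
V₁ = V₂·(sin θ₁/sin θ₂) = 1.161·(0.2402/0.9085) = 0.31 km/s.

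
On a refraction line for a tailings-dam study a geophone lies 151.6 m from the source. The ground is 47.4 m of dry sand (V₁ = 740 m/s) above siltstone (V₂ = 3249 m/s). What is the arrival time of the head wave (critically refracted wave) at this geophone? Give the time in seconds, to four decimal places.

0.1714 s

θ_c = arcsin(V₁/V₂) = arcsin(740/3249) = 13.17°, cos θ_c = 0.9737.
Intercept time tᵢ = 2h cos θ_c / V₁ = 2·47.4·0.9737/740 = 0.12474 s.
t = x/V₂ + tᵢ = 151.6/3249 + 0.12474 = 0.17140 s.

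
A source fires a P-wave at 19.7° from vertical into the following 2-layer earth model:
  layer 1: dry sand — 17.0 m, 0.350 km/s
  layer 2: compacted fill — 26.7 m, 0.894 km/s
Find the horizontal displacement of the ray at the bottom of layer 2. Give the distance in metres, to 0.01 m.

p = sin θ₁/V₁ = sin 19.7°/0.350 = 9.6313e-01 s/km is conserved through the stack.
Layer 1: θ = 19.70°; offset = 17.0·tan 19.70° = 6.0869 m.
Layer 2: sin θ = p·0.894 = 0.8610 → θ = 59.43°; offset = 26.7·tan 59.43° = 45.2072 m.
Total horizontal offset = 51.2940 m.

51.29 m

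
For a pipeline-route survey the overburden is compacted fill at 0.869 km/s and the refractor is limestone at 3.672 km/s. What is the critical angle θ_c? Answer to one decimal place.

13.7°

At critical incidence the refracted ray runs along the interface (θ₂ = 90°), so sin θ_c = V₁/V₂.
θ_c = arcsin(0.869/3.672) = arcsin 0.2367 = 13.69°.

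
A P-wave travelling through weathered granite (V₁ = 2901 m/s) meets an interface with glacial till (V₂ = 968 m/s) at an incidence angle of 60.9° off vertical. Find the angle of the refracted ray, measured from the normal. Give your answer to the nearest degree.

Snell's law: sin θ₂ = (V₂/V₁)·sin θ₁ = (968/2901)·sin 60.9° = 0.2916.
θ₂ = sin⁻¹(0.2916) = 16.95° (from vertical).

17°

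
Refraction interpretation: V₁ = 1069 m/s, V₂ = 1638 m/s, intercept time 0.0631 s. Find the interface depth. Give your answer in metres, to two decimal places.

44.51 m

θ_c = arcsin(1069/1638) = 40.74°; cos θ_c = 0.7577.
tᵢ = 2h cos θ_c/V₁ ⇒ h = tᵢ·V₁/(2 cos θ_c) = 0.0631·1069/(2·0.7577) = 44.51 m.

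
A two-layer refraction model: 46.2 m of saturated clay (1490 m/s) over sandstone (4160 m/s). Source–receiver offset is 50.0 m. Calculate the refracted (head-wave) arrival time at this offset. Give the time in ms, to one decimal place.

69.9 ms

t = x/V₂ + 2h·√(V₂²−V₁²)/(V₁V₂).
√(V₂²−V₁²) = √(4160²−1490²) = 3884.0 m/s; delay term = 2·46.2·3884.0/(1490·4160) = 0.05790 s.
t = 50.0/4160 + 0.05790 = 0.06992 s.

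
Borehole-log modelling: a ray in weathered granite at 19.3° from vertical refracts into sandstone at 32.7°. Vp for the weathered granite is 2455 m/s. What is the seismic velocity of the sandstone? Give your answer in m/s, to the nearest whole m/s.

4013 m/s

sin 19.3° = 0.3305; sin 32.7° = 0.5402.
V₂ = V₁·(sin θ₂/sin θ₁) = 2455·(0.5402/0.3305) = 4012.81 m/s.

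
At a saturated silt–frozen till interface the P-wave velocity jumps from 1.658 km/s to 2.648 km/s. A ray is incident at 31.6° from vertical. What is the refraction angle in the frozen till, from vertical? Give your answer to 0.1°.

Snell's law: sin θ₂ = (V₂/V₁)·sin θ₁ = (2.648/1.658)·sin 31.6° = 0.8369.
θ₂ = arcsin 0.8369 = 56.81° from the normal.

56.8°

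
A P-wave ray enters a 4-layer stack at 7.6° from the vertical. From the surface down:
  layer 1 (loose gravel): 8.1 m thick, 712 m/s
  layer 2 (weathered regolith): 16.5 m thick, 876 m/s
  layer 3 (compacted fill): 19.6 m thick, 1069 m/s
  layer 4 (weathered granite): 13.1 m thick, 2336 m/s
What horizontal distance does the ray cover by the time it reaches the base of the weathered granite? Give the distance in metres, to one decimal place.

Ray parameter p = sin 7.6° / 712 m/s = 1.8575e-04 s/m.
Layer 1: θ = 7.60°; offset = 8.1·tan 7.60° = 1.081 m.
Layer 2: sin θ = p·876 = 0.1627 → θ = 9.36°; offset = 16.5·tan 9.36° = 2.721 m.
Layer 3: sin θ = p·1069 = 0.1986 → θ = 11.45°; offset = 19.6·tan 11.45° = 3.971 m.
Layer 4: sin θ = p·2336 = 0.4339 → θ = 25.72°; offset = 13.1·tan 25.72° = 6.309 m.
Summing the layer offsets gives 14.082 m.

14.1 m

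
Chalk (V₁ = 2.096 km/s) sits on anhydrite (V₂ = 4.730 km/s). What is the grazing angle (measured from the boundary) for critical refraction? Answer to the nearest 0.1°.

63.7°

At critical incidence the refracted ray runs along the interface (θ₂ = 90°), so sin θ_c = V₁/V₂.
θ_c = arcsin(2.096/4.730) = arcsin 0.4431 = 26.30°.
Measured from the interface: 90° − 26.30° = 63.70°.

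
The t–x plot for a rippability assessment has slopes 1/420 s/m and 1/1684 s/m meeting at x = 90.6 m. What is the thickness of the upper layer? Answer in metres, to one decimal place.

h = (x_cross/2)·√((V₂−V₁)/(V₂+V₁)).
(V₂−V₁)/(V₂+V₁) = (1684−420)/(1684+420) = 0.6008; √ = 0.7751.
h = (90.6/2)·0.7751 = 35.11 m.

35.1 m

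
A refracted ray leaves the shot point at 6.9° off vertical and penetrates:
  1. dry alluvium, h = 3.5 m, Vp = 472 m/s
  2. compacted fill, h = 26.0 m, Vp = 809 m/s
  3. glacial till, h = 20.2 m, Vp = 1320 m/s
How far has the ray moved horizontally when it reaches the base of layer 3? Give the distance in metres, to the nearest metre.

13 m

p = sin θ₁/V₁ = sin 6.9°/472 = 2.5453e-04 s/m is conserved through the stack.
Layer 1: θ = 6.90°; offset = 3.5·tan 6.90° = 0.424 m.
Layer 2: sin θ = p·809 = 0.2059 → θ = 11.88°; offset = 26.0·tan 11.88° = 5.471 m.
Layer 3: sin θ = p·1320 = 0.3360 → θ = 19.63°; offset = 20.2·tan 19.63° = 7.206 m.
Σ offsets = 13.100 m.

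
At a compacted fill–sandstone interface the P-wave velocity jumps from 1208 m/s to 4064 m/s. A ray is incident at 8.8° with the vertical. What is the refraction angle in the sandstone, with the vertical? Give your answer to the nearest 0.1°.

Snell's law: sin θ₂ = (V₂/V₁)·sin θ₁ = (4064/1208)·sin 8.8° = 0.5147.
θ₂ = sin⁻¹(0.5147) = 30.98° (from vertical).

31.0°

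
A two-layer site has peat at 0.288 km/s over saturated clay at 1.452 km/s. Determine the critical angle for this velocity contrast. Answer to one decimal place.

11.4°

At critical incidence the refracted ray runs along the interface (θ₂ = 90°), so sin θ_c = V₁/V₂.
θ_c = arcsin(0.288/1.452) = arcsin 0.1983 = 11.44°.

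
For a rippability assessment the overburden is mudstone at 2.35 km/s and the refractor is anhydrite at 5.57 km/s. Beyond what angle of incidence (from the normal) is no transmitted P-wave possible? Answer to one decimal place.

25.0°

At critical incidence the refracted ray runs along the interface (θ₂ = 90°), so sin θ_c = V₁/V₂.
θ_c = arcsin(2.35/5.57) = arcsin 0.4219 = 24.95°.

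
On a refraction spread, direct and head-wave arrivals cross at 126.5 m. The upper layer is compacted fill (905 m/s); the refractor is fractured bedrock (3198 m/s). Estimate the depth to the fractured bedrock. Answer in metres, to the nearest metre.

47 m

x_cross = 2h·√((V₂+V₁)/(V₂−V₁)) → h = x_cross / (2·√((V₂+V₁)/(V₂−V₁))).
√((V₂+V₁)/(V₂−V₁)) = √((3198+905)/(3198−905)) = 1.3377.
h = 126.5 / (2·1.3377) = 47.28 m.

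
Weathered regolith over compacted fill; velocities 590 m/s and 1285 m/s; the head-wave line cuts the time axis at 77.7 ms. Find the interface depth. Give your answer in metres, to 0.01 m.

h = tᵢ·V₁·V₂ / (2·√(V₂²−V₁²)).
√(V₂²−V₁²) = √(1285² − 590²) = 1141.5 m/s.
h = 0.0777 s × 590 × 1285 / (2 × 1141.5) = 25.80 m.

25.80 m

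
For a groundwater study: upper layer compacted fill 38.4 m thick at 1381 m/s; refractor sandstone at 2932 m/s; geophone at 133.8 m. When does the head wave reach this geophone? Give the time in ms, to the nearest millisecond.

θ_c = arcsin(V₁/V₂) = arcsin(1381/2932) = 28.10°, cos θ_c = 0.8821.
Intercept time tᵢ = 2h cos θ_c / V₁ = 2·38.4·0.8821/1381 = 0.04906 s.
t = x/V₂ + tᵢ = 133.8/2932 + 0.04906 = 0.09469 s.

95 ms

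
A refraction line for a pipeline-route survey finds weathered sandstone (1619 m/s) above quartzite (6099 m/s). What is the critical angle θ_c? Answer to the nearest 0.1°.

At critical incidence the refracted ray runs along the interface (θ₂ = 90°), so sin θ_c = V₁/V₂.
θ_c = arcsin(1619/6099) = arcsin 0.2655 = 15.39°.

15.4°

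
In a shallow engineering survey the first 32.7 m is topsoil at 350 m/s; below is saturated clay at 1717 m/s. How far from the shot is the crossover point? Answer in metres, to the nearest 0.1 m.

θ_c = arcsin(350/1717) = 11.76°, so cos θ_c = 0.9790 and tᵢ = 2h cos θ_c/V₁ = 0.1829 s.
At crossover x/V₁ = x/V₂ + tᵢ ⇒ x = tᵢ/(1/V₁ − 1/V₂) = 0.18293/(2.8571e-03 − 5.8241e-04) = 80.42 m.

80.4 m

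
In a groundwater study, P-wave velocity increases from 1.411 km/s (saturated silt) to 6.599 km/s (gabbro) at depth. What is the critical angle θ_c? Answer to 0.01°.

12.35°

Critical incidence: sin θ_c = V₁/V₂ = 1.411/6.599 = 0.2138.
θ_c = arcsin 0.2138 = 12.35°.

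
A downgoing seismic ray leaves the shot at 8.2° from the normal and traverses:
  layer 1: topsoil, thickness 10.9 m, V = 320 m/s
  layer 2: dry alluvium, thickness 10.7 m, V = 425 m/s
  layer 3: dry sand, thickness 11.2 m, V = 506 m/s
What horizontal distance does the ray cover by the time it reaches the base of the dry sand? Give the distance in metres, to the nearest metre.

Ray parameter p = sin 8.2° / 320 m/s = 4.4572e-04 s/m.
Layer 1: θ = 8.20°; offset = 10.9·tan 8.20° = 1.571 m.
Layer 2: sin θ = p·425 = 0.1894 → θ = 10.92°; offset = 10.7·tan 10.92° = 2.064 m.
Layer 3: sin θ = p·506 = 0.2255 → θ = 13.03°; offset = 11.2·tan 13.03° = 2.593 m.
Σ offsets = 6.228 m.

6 m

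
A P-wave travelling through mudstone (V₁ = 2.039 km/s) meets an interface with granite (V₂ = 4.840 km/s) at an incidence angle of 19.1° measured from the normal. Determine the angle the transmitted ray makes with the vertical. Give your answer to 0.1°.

51.0°

Snell's law: sin θ₂ = (V₂/V₁)·sin θ₁ = (4.840/2.039)·sin 19.1° = 0.7767.
θ₂ = sin⁻¹(0.7767) = 50.96° (from vertical).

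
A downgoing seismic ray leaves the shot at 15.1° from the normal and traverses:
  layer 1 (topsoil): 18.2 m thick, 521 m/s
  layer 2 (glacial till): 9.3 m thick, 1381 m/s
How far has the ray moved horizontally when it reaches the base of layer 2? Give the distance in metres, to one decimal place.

13.8 m

Ray parameter p = sin 15.1° / 521 m/s = 5.0001e-04 s/m.
Layer 1: θ = 15.10°; offset = 18.2·tan 15.10° = 4.911 m.
Layer 2: sin θ = p·1381 = 0.6905 → θ = 43.67°; offset = 9.3·tan 43.67° = 8.878 m.
Σ offsets = 13.789 m.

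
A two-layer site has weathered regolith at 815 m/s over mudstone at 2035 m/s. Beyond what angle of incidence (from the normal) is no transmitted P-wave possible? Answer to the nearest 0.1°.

23.6°

At critical incidence the refracted ray runs along the interface (θ₂ = 90°), so sin θ_c = V₁/V₂.
θ_c = arcsin(815/2035) = arcsin 0.4005 = 23.61°.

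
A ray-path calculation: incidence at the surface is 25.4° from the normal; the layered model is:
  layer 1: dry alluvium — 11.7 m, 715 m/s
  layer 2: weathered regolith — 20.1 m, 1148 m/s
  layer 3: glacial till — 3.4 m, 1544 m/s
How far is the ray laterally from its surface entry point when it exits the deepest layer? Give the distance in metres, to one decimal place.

p = sin θ₁/V₁ = sin 25.4°/715 = 5.9991e-04 s/m is conserved through the stack.
Layer 1: θ = 25.40°; offset = 11.7·tan 25.40° = 5.556 m.
Layer 2: sin θ = p·1148 = 0.6887 → θ = 43.53°; offset = 20.1·tan 43.53° = 19.092 m.
Layer 3: sin θ = p·1544 = 0.9263 → θ = 67.86°; offset = 3.4·tan 67.86° = 8.356 m.
Σ offsets = 33.004 m.

33.0 m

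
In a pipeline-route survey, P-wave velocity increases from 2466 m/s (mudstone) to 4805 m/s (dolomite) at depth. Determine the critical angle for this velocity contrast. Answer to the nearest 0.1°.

30.9°

At critical incidence the refracted ray runs along the interface (θ₂ = 90°), so sin θ_c = V₁/V₂.
θ_c = arcsin(2466/4805) = arcsin 0.5132 = 30.88°.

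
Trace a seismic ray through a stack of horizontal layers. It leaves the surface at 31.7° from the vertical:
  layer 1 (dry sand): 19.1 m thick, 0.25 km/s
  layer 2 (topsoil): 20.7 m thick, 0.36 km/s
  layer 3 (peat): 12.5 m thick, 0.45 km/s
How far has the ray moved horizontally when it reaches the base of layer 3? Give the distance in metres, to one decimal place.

72.2 m

Apply Snell's law at each interface; in layer i the horizontal offset is hᵢ·tan θᵢ.
Layer 1: θ = 31.70°; offset = 19.1·tan 31.70° = 11.796 m.
Layer 2: sin θ = 0.36·sin 31.7°/0.25 = 0.7567, θ = 49.17°; offset = 20.7·tan 49.17° = 23.958 m.
Layer 3: sin θ = 0.45·sin 31.7°/0.25 = 0.9458, θ = 71.06°; offset = 12.5·tan 71.06° = 36.423 m.
Σ offsets = 72.177 m.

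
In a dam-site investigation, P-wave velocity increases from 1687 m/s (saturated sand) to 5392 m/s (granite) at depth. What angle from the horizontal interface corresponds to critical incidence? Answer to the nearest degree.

At critical incidence the refracted ray runs along the interface (θ₂ = 90°), so sin θ_c = V₁/V₂.
θ_c = arcsin(1687/5392) = arcsin 0.3129 = 18.23°.
Measured from the interface: 90° − 18.23° = 71.77°.

72°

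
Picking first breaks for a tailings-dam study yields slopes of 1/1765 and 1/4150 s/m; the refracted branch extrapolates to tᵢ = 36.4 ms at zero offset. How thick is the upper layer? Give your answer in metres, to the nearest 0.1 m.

35.5 m

θ_c = arcsin(1765/4150) = 25.17°; cos θ_c = 0.9051.
tᵢ = 2h cos θ_c/V₁ ⇒ h = tᵢ·V₁/(2 cos θ_c) = 0.0364·1765/(2·0.9051) = 35.49 m.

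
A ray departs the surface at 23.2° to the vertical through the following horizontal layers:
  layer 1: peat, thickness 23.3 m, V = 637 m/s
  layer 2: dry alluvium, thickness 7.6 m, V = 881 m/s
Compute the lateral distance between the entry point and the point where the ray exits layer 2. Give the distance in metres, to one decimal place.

Ray parameter p = sin 23.2° / 637 m/s = 6.1843e-04 s/m.
Layer 1: θ = 23.20°; offset = 23.3·tan 23.20° = 9.986 m.
Layer 2: sin θ = p·881 = 0.5448 → θ = 33.01°; offset = 7.6·tan 33.01° = 4.938 m.
Total horizontal offset = 14.924 m.

14.9 m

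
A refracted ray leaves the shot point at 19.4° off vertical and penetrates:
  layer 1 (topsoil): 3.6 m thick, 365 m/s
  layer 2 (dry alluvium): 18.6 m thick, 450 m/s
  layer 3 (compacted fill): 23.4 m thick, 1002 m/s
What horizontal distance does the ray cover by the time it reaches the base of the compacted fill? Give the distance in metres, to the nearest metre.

62 m

Apply Snell's law at each interface; in layer i the horizontal offset is hᵢ·tan θᵢ.
Layer 1: θ = 19.40°; offset = 3.6·tan 19.40° = 1.268 m.
Layer 2: sin θ = 450·sin 19.4°/365 = 0.4095, θ = 24.17°; offset = 18.6·tan 24.17° = 8.349 m.
Layer 3: sin θ = 1002·sin 19.4°/365 = 0.9119, θ = 65.76°; offset = 23.4·tan 65.76° = 51.976 m.
Summing the layer offsets gives 61.593 m.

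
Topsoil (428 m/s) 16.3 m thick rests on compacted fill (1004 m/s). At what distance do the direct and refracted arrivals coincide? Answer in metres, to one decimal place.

x_cross = 2h·√((V₂+V₁)/(V₂−V₁)).
(V₂+V₁)/(V₂−V₁) = (1004+428)/(1004−428) = 2.4861; √ = 1.5767.
x_cross = 2·16.3·1.5767 = 51.40 m.

51.4 m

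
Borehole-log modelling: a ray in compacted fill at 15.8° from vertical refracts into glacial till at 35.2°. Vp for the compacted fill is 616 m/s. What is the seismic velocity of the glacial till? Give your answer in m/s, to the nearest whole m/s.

Snell's law: sin 15.8°/V₁ = sin 35.2°/V₂.
V₂ = V₁·sin 35.2°/sin 15.8° = 616 × 2.1171 = 1304.11 m/s.

1304 m/s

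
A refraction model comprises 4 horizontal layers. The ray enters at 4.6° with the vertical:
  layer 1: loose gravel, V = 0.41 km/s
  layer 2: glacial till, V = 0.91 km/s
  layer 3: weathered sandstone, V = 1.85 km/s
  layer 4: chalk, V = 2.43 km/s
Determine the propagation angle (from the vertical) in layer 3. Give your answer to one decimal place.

21.2°

Ray parameter p = sin 4.6° / 0.41 = 1.9561e-01 s/km.
sin θ_3 = p·V_3 = 1.9561e-01 × 1.85 = 0.3619.
θ_3 = 21.22° from the vertical.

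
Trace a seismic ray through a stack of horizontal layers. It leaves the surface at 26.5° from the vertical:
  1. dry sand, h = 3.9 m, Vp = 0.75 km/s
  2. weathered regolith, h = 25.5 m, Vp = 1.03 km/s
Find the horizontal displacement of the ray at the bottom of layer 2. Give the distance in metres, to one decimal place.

Ray parameter p = sin 26.5° / 0.75 km/s = 5.9493e-01 s/km.
Layer 1: θ = 26.50°; offset = 3.9·tan 26.50° = 1.944 m.
Layer 2: sin θ = p·1.03 = 0.6128 → θ = 37.79°; offset = 25.5·tan 37.79° = 19.773 m.
Total horizontal offset = 21.718 m.

21.7 m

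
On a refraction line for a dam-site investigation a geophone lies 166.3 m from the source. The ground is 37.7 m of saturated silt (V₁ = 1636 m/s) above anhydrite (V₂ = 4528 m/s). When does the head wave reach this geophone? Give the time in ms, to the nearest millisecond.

80 ms

θ_c = arcsin(V₁/V₂) = arcsin(1636/4528) = 21.18°, cos θ_c = 0.9324.
Intercept time tᵢ = 2h cos θ_c / V₁ = 2·37.7·0.9324/1636 = 0.04297 s.
t = x/V₂ + tᵢ = 166.3/4528 + 0.04297 = 0.07970 s.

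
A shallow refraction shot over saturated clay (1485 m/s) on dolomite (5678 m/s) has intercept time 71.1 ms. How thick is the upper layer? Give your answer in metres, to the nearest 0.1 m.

h = tᵢ·V₁·V₂ / (2·√(V₂²−V₁²)).
√(V₂²−V₁²) = √(5678² − 1485²) = 5480.4 m/s.
h = 0.0711 s × 1485 × 5678 / (2 × 5480.4) = 54.70 m.

54.7 m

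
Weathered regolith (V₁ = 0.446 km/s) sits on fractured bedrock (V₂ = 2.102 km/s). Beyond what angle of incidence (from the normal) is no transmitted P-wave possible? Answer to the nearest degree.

Critical incidence: sin θ_c = V₁/V₂ = 0.446/2.102 = 0.2122.
θ_c = arcsin 0.2122 = 12.25°.

12°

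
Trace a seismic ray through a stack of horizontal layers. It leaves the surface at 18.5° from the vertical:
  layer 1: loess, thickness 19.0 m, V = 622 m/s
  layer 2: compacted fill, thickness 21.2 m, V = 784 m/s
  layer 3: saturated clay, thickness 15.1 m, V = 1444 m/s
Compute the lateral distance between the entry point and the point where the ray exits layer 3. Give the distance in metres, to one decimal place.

32.1 m

Apply Snell's law at each interface; in layer i the horizontal offset is hᵢ·tan θᵢ.
Layer 1: θ = 18.50°; offset = 19.0·tan 18.50° = 6.357 m.
Layer 2: sin θ = 784·sin 18.5°/622 = 0.3999, θ = 23.57°; offset = 21.2·tan 23.57° = 9.251 m.
Layer 3: sin θ = 1444·sin 18.5°/622 = 0.7366, θ = 47.45°; offset = 15.1·tan 47.45° = 16.447 m.
Summing the layer offsets gives 32.056 m.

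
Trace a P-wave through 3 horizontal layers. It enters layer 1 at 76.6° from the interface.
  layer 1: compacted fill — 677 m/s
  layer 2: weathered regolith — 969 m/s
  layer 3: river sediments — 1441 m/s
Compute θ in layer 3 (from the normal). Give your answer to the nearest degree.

From the normal: θ₁ = 90° − 76.6° = 13.4°.
Snell's law across each interface conserves sin θ / V, so sin θ_3 = V_3·sin θ₁/V₁.
sin θ_3 = 1441 × sin 13.4° / 677 = 0.4933.
θ_3 = arcsin 0.4933 = 29.56°.

30°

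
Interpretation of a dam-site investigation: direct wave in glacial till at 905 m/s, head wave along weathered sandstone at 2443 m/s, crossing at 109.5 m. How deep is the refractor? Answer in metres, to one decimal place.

37.1 m

x_cross = 2h·√((V₂+V₁)/(V₂−V₁)) → h = x_cross / (2·√((V₂+V₁)/(V₂−V₁))).
√((V₂+V₁)/(V₂−V₁)) = √((2443+905)/(2443−905)) = 1.4754.
h = 109.5 / (2·1.4754) = 37.11 m.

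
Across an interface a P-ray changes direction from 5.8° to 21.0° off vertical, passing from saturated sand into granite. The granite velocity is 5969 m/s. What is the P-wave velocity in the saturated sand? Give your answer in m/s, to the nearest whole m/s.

1683 m/s

Snell's law: sin 5.8°/V₁ = sin 21.0°/V₂.
V₁ = V₂·sin 5.8°/sin 21.0° = 5969 × 0.2820 = 1683.20 m/s.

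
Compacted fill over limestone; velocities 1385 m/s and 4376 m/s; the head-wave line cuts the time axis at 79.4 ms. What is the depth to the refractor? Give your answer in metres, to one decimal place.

θ_c = arcsin(1385/4376) = 18.45°; cos θ_c = 0.9486.
tᵢ = 2h cos θ_c/V₁ ⇒ h = tᵢ·V₁/(2 cos θ_c) = 0.0794·1385/(2·0.9486) = 57.96 m.

58.0 m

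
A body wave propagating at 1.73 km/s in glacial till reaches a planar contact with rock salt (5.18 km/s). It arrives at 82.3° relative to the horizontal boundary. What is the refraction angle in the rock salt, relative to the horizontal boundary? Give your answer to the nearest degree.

Convert to the normal: θ₁ = 90° − 82.3° = 7.7°.
Snell's law: sin θ₂ = (V₂/V₁)·sin θ₁ = (5.18/1.73)·sin 7.7° = 0.4012.
θ₂ = sin⁻¹(0.4012) = 23.65° (from vertical).
From the interface: 90° − 23.65° = 66.35°.

66°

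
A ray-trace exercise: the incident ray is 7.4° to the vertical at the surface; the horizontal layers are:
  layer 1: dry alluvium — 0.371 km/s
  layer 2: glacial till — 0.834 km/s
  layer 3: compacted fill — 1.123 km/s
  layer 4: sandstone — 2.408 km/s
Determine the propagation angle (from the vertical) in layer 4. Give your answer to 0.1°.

56.7°

Ray parameter p = sin 7.4° / 0.371 = 3.4716e-01 s/km.
sin θ_4 = p·V_4 = 3.4716e-01 × 2.408 = 0.8360.
θ_4 = 56.72° from the vertical.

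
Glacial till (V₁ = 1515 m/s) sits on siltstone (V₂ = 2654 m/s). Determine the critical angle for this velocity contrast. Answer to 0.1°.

34.8°

Critical incidence: sin θ_c = V₁/V₂ = 1515/2654 = 0.5708.
θ_c = arcsin 0.5708 = 34.81°.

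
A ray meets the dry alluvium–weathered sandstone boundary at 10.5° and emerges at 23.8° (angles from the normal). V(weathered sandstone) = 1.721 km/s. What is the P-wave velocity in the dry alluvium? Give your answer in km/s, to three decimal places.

sin 10.5° = 0.1822; sin 23.8° = 0.4035.
V₁ = V₂·(sin θ₁/sin θ₂) = 1.721·(0.1822/0.4035) = 0.777 km/s.

0.777 km/s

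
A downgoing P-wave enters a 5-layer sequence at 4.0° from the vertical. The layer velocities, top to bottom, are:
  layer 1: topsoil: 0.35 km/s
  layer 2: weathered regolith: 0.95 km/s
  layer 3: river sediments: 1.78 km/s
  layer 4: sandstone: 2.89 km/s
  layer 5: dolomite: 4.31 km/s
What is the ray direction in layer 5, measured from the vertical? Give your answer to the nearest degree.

59°

Ray parameter p = sin 4.0° / 0.35 = 1.9930e-01 s/km.
sin θ_5 = p·V_5 = 1.9930e-01 × 4.31 = 0.8590.
θ_5 = arcsin 0.8590 = 59.20°.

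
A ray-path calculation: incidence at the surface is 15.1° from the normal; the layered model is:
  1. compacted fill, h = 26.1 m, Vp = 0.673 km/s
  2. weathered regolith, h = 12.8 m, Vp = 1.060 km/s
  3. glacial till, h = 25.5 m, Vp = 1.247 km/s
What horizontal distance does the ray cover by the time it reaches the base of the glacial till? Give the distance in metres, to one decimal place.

26.9 m

p = sin θ₁/V₁ = sin 15.1°/0.673 = 3.8708e-01 s/km is conserved through the stack.
Layer 1: θ = 15.10°; offset = 26.1·tan 15.10° = 7.042 m.
Layer 2: sin θ = p·1.060 = 0.4103 → θ = 24.22°; offset = 12.8·tan 24.22° = 5.759 m.
Layer 3: sin θ = p·1.247 = 0.4827 → θ = 28.86°; offset = 25.5·tan 28.86° = 14.054 m.
Total horizontal offset = 26.855 m.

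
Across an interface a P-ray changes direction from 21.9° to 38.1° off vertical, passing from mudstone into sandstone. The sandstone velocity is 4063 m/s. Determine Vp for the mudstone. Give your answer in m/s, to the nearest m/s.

2456 m/s

sin 21.9° = 0.3730; sin 38.1° = 0.6170.
V₁ = V₂·(sin θ₁/sin θ₂) = 4063·(0.3730/0.6170) = 2456.01 m/s.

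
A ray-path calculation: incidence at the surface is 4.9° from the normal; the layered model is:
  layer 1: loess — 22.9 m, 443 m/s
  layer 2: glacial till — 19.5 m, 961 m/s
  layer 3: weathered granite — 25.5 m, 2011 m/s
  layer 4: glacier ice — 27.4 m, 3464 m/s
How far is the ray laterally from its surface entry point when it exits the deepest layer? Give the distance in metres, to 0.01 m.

40.96 m

Apply Snell's law at each interface; in layer i the horizontal offset is hᵢ·tan θᵢ.
Layer 1: θ = 4.90°; offset = 22.9·tan 4.90° = 1.9632 m.
Layer 2: sin θ = 961·sin 4.9°/443 = 0.1853, θ = 10.68°; offset = 19.5·tan 10.68° = 3.6769 m.
Layer 3: sin θ = 2011·sin 4.9°/443 = 0.3878, θ = 22.81°; offset = 25.5·tan 22.81° = 10.7269 m.
Layer 4: sin θ = 3464·sin 4.9°/443 = 0.6679, θ = 41.91°; offset = 27.4·tan 41.91° = 24.5898 m.
Total horizontal offset = 40.9568 m.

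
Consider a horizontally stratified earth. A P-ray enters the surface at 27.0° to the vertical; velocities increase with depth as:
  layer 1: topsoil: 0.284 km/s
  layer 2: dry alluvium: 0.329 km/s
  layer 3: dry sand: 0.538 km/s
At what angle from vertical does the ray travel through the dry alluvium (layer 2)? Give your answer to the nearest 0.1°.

31.7°

Snell's law across each interface conserves sin θ / V, so sin θ_2 = V_2·sin θ₁/V₁.
sin θ_2 = 0.329 × sin 27.0° / 0.284 = 0.5259.
θ_2 = arcsin 0.5259 = 31.73°.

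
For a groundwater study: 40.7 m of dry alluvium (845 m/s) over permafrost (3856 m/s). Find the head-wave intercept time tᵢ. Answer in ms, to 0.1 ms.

94.0 ms

tᵢ = 2h·√(V₂²−V₁²)/(V₁V₂).
√(V₂²−V₁²) = √(3856²−845²) = 3762.3 m/s.
tᵢ = 2·40.7·3762.3/(845·3856) = 0.09399 s.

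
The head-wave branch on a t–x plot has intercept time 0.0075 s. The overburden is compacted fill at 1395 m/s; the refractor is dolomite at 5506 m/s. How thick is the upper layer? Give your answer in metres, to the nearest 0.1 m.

5.4 m

h = tᵢ·V₁·V₂ / (2·√(V₂²−V₁²)).
√(V₂²−V₁²) = √(5506² − 1395²) = 5326.4 m/s.
h = 0.0075 s × 1395 × 5506 / (2 × 5326.4) = 5.41 m.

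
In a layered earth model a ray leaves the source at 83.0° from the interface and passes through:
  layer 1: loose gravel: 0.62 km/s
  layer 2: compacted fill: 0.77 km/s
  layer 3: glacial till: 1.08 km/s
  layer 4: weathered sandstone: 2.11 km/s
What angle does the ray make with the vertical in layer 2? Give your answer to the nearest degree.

From the normal: θ₁ = 90° − 83.0° = 7.0°.
Ray parameter p = sin 7.0° / 0.62 = 1.9656e-01 s/km.
sin θ_2 = p·V_2 = 1.9656e-01 × 0.77 = 0.1514.
θ_2 = arcsin 0.1514 = 8.71°.

9°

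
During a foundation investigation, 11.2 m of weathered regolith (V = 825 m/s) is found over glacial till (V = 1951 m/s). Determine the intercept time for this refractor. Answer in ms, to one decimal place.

θ_c = arcsin(V₁/V₂) = arcsin(825/1951) = 25.02°; cos θ_c = 0.9062.
tᵢ = 2h·cos θ_c / V₁ = 2·11.2·0.9062 / 825 = 0.02460 s.

24.6 ms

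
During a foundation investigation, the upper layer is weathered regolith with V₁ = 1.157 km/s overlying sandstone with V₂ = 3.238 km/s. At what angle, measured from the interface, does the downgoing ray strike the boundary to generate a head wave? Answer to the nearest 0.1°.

Critical incidence: sin θ_c = V₁/V₂ = 1.157/3.238 = 0.3573.
θ_c = arcsin 0.3573 = 20.94°.
Measured from the interface: 90° − 20.94° = 69.06°.

69.1°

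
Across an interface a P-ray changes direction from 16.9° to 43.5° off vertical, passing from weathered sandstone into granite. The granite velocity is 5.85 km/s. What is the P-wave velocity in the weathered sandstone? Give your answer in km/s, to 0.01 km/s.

2.47 km/s

sin 16.9° = 0.2907; sin 43.5° = 0.6884.
V₁ = V₂·(sin θ₁/sin θ₂) = 5.85·(0.2907/0.6884) = 2.47 km/s.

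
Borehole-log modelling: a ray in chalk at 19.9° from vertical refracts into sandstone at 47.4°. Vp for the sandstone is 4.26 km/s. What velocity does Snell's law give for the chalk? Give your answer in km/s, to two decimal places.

1.97 km/s

sin 19.9° = 0.3404; sin 47.4° = 0.7361.
V₁ = V₂·(sin θ₁/sin θ₂) = 4.26·(0.3404/0.7361) = 1.97 km/s.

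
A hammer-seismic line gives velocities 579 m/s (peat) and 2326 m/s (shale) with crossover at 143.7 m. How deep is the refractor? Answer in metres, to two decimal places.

x_cross = 2h·√((V₂+V₁)/(V₂−V₁)) → h = x_cross / (2·√((V₂+V₁)/(V₂−V₁))).
√((V₂+V₁)/(V₂−V₁)) = √((2326+579)/(2326−579)) = 1.2895.
h = 143.7 / (2·1.2895) = 55.72 m.

55.72 m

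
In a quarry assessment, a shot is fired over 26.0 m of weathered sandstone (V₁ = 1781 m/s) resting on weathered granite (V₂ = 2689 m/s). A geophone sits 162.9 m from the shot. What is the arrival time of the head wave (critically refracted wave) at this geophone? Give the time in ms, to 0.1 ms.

82.5 ms

θ_c = arcsin(V₁/V₂) = arcsin(1781/2689) = 41.48°, cos θ_c = 0.7492.
Intercept time tᵢ = 2h cos θ_c / V₁ = 2·26.0·0.7492/1781 = 0.02187 s.
t = x/V₂ + tᵢ = 162.9/2689 + 0.02187 = 0.08246 s.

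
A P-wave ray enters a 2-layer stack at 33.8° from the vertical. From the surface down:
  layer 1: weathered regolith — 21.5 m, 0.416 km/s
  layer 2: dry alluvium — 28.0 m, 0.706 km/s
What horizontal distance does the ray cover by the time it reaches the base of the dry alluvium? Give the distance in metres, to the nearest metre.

95 m

Apply Snell's law at each interface; in layer i the horizontal offset is hᵢ·tan θᵢ.
Layer 1: θ = 33.80°; offset = 21.5·tan 33.80° = 14.393 m.
Layer 2: sin θ = 0.706·sin 33.8°/0.416 = 0.9441, θ = 70.75°; offset = 28.0·tan 70.75° = 80.187 m.
Total horizontal offset = 94.580 m.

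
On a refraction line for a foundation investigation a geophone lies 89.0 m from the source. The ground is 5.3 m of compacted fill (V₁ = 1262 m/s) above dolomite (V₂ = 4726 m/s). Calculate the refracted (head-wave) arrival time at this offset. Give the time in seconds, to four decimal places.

0.0269 s

t = x/V₂ + 2h·√(V₂²−V₁²)/(V₁V₂).
√(V₂²−V₁²) = √(4726²−1262²) = 4554.4 m/s; delay term = 2·5.3·4554.4/(1262·4726) = 0.00809 s.
t = 89.0/4726 + 0.00809 = 0.02693 s.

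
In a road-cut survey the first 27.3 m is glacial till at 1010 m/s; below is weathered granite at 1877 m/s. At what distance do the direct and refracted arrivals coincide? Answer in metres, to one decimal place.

99.6 m

θ_c = arcsin(1010/1877) = 32.55°, so cos θ_c = 0.8429 and tᵢ = 2h cos θ_c/V₁ = 0.0456 s.
At crossover x/V₁ = x/V₂ + tᵢ ⇒ x = tᵢ/(1/V₁ − 1/V₂) = 0.04557/(9.9010e-04 − 5.3277e-04) = 99.63 m.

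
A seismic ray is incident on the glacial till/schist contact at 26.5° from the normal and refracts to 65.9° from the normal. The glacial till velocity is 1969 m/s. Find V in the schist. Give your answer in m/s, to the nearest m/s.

4028 m/s

sin 26.5° = 0.4462; sin 65.9° = 0.9128.
V₂ = V₁·(sin θ₂/sin θ₁) = 1969·(0.9128/0.4462) = 4028.19 m/s.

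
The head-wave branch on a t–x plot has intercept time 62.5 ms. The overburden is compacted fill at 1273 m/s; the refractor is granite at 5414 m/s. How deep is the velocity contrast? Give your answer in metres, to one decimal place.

40.9 m

θ_c = arcsin(1273/5414) = 13.60°; cos θ_c = 0.9720.
tᵢ = 2h cos θ_c/V₁ ⇒ h = tᵢ·V₁/(2 cos θ_c) = 0.0625·1273/(2·0.9720) = 40.93 m.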